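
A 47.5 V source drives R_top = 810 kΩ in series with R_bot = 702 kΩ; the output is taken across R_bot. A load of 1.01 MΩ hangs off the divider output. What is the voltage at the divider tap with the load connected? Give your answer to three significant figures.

The load sits in parallel with R_bot: R_bot‖R_L = (702 × 1010) / (702 + 1010) = 414.1 kΩ.
V_out = 47.5 × 414.1 / (810 + 414.1) = 47.5 × 414.1/1224 = 16.1 V.

V_out ≈ 16.1 V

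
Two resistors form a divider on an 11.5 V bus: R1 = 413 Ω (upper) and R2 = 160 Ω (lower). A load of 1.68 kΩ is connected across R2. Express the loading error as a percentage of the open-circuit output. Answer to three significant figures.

6.42 %

The divider's output (Thévenin) resistance is R1‖R2 = 115.3 Ω.
Fractional drop under load = R_th/(R_th + R_L) = 115.3 / (115.3 + 1680) = 0.06424.
So the output falls by 6.42 %.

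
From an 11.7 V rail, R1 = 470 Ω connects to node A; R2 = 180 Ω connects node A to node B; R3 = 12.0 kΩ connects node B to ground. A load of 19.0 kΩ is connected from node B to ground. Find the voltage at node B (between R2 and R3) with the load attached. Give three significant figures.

At node B, R3 is in parallel with the load: R3‖R_L = 7355 Ω.
Below node A the resistance is R2 + (R3‖R_L) = 7535 Ω, so V_A = 11.7 × 7535/8005 = 11.01 V.
Then V_B = V_A × (R3‖R_L)/(R2 + R3‖R_L) = 11.01 × 7355/7535 = 10.7 V.

V ≈ 10.7 V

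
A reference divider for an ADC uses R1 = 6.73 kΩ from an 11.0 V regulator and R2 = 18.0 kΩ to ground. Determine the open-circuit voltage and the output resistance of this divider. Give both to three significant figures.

V_th = 8.01 V, R_th = 4.90 kΩ

V_th is the open-circuit tap voltage: 11.0 × 18.0/(6.73 + 18.0) = 8.01 V.
With the supply zeroed, R1 and R2 appear in parallel from the tap: R_th = R1‖R2 = (6.73 × 18.0)/24.73 = 4.90 kΩ.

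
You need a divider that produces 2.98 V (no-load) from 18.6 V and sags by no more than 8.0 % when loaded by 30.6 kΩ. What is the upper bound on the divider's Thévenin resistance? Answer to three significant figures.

Loading drop = R_th/(R_th + R_L) ≤ 0.0800, so R_th ≤ R_L · ε/(1−ε) = 30.6 kΩ × 0.0800/0.9200 = 2.66 kΩ.
(Any R1, R2 with R2/(R1+R2) = 0.160 and R1‖R2 ≤ 2.66 kΩ will meet the spec.)

R_th ≤ 2.66 kΩ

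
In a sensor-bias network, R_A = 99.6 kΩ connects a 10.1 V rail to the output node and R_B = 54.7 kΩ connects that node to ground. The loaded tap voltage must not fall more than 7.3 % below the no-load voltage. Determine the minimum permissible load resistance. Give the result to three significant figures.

Output resistance R_th = R_A‖R_B = (99.6 × 54.7)/154.3 = 35.31 kΩ.
The fractional drop is R_th/(R_th + R_L); requiring this ≤ 0.0730 gives R_L ≥ R_th(1/0.0730 − 1) = 35.31 × 12.70 = 448 kΩ.

R_L(min) ≈ 448 kΩ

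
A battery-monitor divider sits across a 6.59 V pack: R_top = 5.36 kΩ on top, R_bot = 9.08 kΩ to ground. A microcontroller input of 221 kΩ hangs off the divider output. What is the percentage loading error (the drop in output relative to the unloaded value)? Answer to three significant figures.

The divider's output (Thévenin) resistance is R_top‖R_bot = 3.370 kΩ.
Fractional drop under load = R_th/(R_th + R_L) = 3.370 / (3.370 + 221) = 0.01502.
So the output falls by 1.50 %.

1.50 %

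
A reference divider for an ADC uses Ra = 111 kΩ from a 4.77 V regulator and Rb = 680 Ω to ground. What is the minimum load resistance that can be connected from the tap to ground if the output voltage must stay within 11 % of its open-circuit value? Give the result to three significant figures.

Output resistance R_th = Ra‖Rb = (111000 × 680)/111700 = 675.9 Ω.
The fractional drop is R_th/(R_th + R_L); requiring this ≤ 0.110 gives R_L ≥ R_th(1/0.110 − 1) = 675.9 × 8.091 = 5.47 kΩ.

R_L(min) ≈ 5.47 kΩ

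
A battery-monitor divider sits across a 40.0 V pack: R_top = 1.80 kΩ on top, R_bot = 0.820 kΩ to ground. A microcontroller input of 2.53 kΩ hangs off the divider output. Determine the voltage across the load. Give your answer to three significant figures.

The load sits in parallel with R_bot: R_bot‖R_L = (820 × 2530) / (820 + 2530) = 619.3 Ω.
V_out = 40.0 × 619.3 / (1800 + 619.3) = 40.0 × 619.3/2419 = 10.2 V.
(Unloaded it would have been 12.5 V.)

V_out ≈ 10.2 V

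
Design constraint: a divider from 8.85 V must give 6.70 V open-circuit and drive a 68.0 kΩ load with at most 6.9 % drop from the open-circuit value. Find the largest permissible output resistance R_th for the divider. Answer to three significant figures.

R_th ≤ 5.04 kΩ

Loading drop = R_th/(R_th + R_L) ≤ 0.0690, so R_th ≤ R_L · ε/(1−ε) = 68.0 kΩ × 0.0690/0.9310 = 5.04 kΩ.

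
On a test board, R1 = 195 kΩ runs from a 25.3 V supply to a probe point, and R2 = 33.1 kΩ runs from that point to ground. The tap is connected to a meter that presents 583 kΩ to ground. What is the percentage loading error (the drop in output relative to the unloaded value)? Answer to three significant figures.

The divider's output (Thévenin) resistance is R1‖R2 = 28.30 kΩ.
Fractional drop under load = R_th/(R_th + R_L) = 28.30 / (28.30 + 583) = 0.04629.
So the output falls by 4.63 %.

4.63 %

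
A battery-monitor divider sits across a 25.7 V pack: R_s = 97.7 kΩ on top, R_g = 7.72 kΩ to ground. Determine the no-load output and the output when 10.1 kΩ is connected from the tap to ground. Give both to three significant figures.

Unloaded: 1.88 V; loaded: 1.10 V

Open-circuit: V = 25.7 × 7.72/(97.7 + 7.72) = 1.88 V.
With the load, R_g becomes R_g‖R_L = 4.376 kΩ, so V = 25.7 × 4.376/102.1 = 1.10 V.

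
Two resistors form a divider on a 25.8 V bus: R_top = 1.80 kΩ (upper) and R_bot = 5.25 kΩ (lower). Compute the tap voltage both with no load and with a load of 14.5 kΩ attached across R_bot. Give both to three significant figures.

Unloaded: 19.2 V; loaded: 17.6 V

Open-circuit: V = 25.8 × 5.25/(1.80 + 5.25) = 19.2 V.
With the load, R_bot becomes R_bot‖R_L = 3.854 kΩ, so V = 25.8 × 3.854/5.654 = 17.6 V.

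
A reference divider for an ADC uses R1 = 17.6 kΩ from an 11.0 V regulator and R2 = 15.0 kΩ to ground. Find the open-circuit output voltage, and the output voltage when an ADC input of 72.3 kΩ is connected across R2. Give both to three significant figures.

Open-circuit: V = 11.0 × 15.0/(17.6 + 15.0) = 5.06 V.
With the load, R2 becomes R2‖R_L = 12.42 kΩ, so V = 11.0 × 12.42/30.02 = 4.55 V.

Unloaded: 5.06 V; loaded: 4.55 V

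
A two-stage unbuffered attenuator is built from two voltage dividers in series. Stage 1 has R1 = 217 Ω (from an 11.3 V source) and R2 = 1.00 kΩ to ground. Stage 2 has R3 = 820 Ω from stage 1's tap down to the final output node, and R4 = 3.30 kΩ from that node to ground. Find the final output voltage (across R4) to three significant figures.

V_out ≈ 7.13 V

Stage 2 presents R3+R4 = 4120 Ω as a load on stage 1's tap.
Stage 1's lower leg becomes R2‖(R3+R4) = 804.7 Ω, so V_mid = 11.3 × 804.7/1022 = 8.900 V.
Stage 2 is itself unloaded: V_out = V_mid × R4/(R3+R4) = 8.900 × 3300/4120 = 7.13 V.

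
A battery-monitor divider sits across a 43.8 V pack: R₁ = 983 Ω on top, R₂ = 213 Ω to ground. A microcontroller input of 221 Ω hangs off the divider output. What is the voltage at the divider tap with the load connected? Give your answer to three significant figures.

V_out ≈ 4.35 V

The load sits in parallel with R₂: R₂‖R_L = (213 × 221) / (213 + 221) = 108.5 Ω.
V_out = 43.8 × 108.5 / (983 + 108.5) = 43.8 × 108.5/1091 = 4.35 V.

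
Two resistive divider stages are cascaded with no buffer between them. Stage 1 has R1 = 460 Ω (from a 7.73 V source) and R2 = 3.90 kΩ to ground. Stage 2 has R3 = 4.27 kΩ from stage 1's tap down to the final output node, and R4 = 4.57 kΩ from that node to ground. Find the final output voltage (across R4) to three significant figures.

V_out ≈ 3.42 V

Stage 2 presents R3+R4 = 8840 Ω as a load on stage 1's tap.
Stage 1's lower leg becomes R2‖(R3+R4) = 2706 Ω, so V_mid = 7.73 × 2706/3166 = 6.607 V.
Stage 2 is itself unloaded: V_out = V_mid × R4/(R3+R4) = 6.607 × 4570/8840 = 3.42 V.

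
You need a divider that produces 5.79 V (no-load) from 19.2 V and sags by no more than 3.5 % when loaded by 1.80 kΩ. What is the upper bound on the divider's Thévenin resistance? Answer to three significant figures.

Loading drop = R_th/(R_th + R_L) ≤ 0.0350, so R_th ≤ R_L · ε/(1−ε) = 1.80 kΩ × 0.0350/0.9650 = 65.3 Ω.
(Any R1, R2 with R2/(R1+R2) = 0.302 and R1‖R2 ≤ 65.3 Ω will meet the spec.)

R_th ≤ 65.3 Ω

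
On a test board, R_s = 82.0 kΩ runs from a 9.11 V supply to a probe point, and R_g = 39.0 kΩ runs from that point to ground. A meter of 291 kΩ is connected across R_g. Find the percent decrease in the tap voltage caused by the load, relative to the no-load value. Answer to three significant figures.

8.33 %

The divider's output (Thévenin) resistance is R_s‖R_g = 26.43 kΩ.
Fractional drop under load = R_th/(R_th + R_L) = 26.43 / (26.43 + 291) = 0.08326.
So the output falls by 8.33 %.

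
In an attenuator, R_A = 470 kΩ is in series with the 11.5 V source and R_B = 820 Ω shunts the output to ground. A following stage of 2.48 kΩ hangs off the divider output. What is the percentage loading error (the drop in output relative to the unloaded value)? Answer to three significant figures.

24.8 %

Unloaded V = 11.5 × 820/470800 = 0.02003 V.
Loaded: R_B‖R_L = 616.2 Ω, giving V = 11.5 × 616.2/470600 = 0.01506 V.
Drop = (0.02003 − 0.01506) / 0.02003 = 24.8 %.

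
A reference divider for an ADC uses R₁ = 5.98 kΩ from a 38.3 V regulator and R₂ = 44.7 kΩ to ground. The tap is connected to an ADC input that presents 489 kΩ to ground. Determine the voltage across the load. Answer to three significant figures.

The load sits in parallel with R₂: R₂‖R_L = (44.7 × 489) / (44.7 + 489) = 40.96 kΩ.
V_out = 38.3 × 40.96 / (5.98 + 40.96) = 38.3 × 40.96/46.94 = 33.4 V.

V_out ≈ 33.4 V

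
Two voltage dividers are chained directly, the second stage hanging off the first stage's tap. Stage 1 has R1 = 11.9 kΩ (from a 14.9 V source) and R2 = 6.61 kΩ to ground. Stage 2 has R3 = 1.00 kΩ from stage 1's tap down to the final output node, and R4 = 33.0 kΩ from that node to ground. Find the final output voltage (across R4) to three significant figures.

V_out ≈ 4.59 V

Stage 2 presents R3+R4 = 34.00 kΩ as a load on stage 1's tap.
Stage 1's lower leg becomes R2‖(R3+R4) = 5.534 kΩ, so V_mid = 14.9 × 5.534/17.43 = 4.730 V.
Stage 2 is itself unloaded: V_out = V_mid × R4/(R3+R4) = 4.730 × 33.0/34.00 = 4.59 V.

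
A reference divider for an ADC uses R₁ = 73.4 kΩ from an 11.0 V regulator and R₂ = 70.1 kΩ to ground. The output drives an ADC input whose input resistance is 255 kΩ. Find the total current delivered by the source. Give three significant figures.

R₂‖R_L = 54.98 kΩ, so the source sees R₁ + R₂‖R_L = 128.4 kΩ.
I = 11.0 V / 128.4 kΩ = 0.0857 mA.

I ≈ 0.0857 mA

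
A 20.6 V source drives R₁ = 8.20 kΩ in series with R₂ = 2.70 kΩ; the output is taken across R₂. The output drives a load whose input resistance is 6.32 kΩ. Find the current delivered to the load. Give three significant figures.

R₂‖R_L = 1.892 kΩ; V_out = 20.6 × 1.892/10.09 = 3.862 V.
I_L = V_out / R_L = 3.862 / 6.32 kΩ = 0.611 mA.

I_L ≈ 0.611 mA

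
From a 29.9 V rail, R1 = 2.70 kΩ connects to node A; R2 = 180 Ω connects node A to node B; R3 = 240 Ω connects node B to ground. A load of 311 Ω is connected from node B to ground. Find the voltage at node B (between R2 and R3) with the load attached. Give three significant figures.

At node B, R3 is in parallel with the load: R3‖R_L = 135.5 Ω.
Below node A the resistance is R2 + (R3‖R_L) = 315.5 Ω, so V_A = 29.9 × 315.5/3015 = 3.128 V.
Then V_B = V_A × (R3‖R_L)/(R2 + R3‖R_L) = 3.128 × 135.5/315.5 = 1.34 V.

V ≈ 1.34 V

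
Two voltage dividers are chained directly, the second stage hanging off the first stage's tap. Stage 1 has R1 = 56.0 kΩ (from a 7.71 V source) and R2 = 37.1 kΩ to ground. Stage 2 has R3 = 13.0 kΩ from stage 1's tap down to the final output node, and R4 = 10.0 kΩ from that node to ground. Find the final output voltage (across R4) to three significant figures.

V_out ≈ 0.678 V

Stage 2 presents R3+R4 = 23.00 kΩ as a load on stage 1's tap.
Stage 1's lower leg becomes R2‖(R3+R4) = 14.20 kΩ, so V_mid = 7.71 × 14.20/70.20 = 1.559 V.
Stage 2 is itself unloaded: V_out = V_mid × R4/(R3+R4) = 1.559 × 10.0/23.00 = 0.678 V.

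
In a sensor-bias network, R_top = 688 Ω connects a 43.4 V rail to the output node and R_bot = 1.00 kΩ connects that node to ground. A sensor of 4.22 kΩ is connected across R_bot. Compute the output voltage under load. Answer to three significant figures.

The load sits in parallel with R_bot: R_bot‖R_L = (1000 × 4220) / (1000 + 4220) = 808.4 Ω.
V_out = 43.4 × 808.4 / (688 + 808.4) = 43.4 × 808.4/1496 = 23.4 V.

V_out ≈ 23.4 V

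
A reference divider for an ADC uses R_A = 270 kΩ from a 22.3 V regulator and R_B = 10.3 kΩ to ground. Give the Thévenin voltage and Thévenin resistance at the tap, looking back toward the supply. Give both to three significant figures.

V_th = 0.819 V, R_th = 9.92 kΩ

V_th is the open-circuit tap voltage: 22.3 × 10.3/(270 + 10.3) = 0.819 V.
With the supply zeroed, R_A and R_B appear in parallel from the tap: R_th = R_A‖R_B = (270 × 10.3)/280.3 = 9.92 kΩ.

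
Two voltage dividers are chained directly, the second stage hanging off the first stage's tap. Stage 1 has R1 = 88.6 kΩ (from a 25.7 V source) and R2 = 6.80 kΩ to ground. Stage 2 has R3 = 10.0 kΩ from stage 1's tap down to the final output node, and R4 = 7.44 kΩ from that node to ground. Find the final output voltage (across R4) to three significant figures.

V_out ≈ 0.574 V

Stage 2 presents R3+R4 = 17.44 kΩ as a load on stage 1's tap.
Stage 1's lower leg becomes R2‖(R3+R4) = 4.892 kΩ, so V_mid = 25.7 × 4.892/93.49 = 1.345 V.
Stage 2 is itself unloaded: V_out = V_mid × R4/(R3+R4) = 1.345 × 7.44/17.44 = 0.574 V.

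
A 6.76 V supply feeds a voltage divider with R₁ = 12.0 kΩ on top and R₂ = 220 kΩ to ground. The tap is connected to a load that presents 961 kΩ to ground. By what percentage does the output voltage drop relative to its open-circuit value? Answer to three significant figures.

1.17 %

The divider's output (Thévenin) resistance is R₁‖R₂ = 11.38 kΩ.
Fractional drop under load = R_th/(R_th + R_L) = 11.38 / (11.38 + 961) = 0.01170.
So the output falls by 1.17 %.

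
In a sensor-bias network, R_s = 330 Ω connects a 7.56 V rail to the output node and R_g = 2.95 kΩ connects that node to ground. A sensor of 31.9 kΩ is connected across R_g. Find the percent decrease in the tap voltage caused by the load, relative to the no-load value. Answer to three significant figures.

0.922 %

The divider's output (Thévenin) resistance is R_s‖R_g = 296.8 Ω.
Fractional drop under load = R_th/(R_th + R_L) = 296.8 / (296.8 + 31900) = 0.009218.
So the output falls by 0.922 %.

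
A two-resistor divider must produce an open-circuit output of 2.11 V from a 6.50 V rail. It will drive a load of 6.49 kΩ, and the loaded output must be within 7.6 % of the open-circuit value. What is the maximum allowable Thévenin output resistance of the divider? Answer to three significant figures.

R_th ≤ 534 Ω

Loading drop = R_th/(R_th + R_L) ≤ 0.0760, so R_th ≤ R_L · ε/(1−ε) = 6.49 kΩ × 0.0760/0.9240 = 534 Ω.
(Any R1, R2 with R2/(R1+R2) = 0.325 and R1‖R2 ≤ 534 Ω will meet the spec.)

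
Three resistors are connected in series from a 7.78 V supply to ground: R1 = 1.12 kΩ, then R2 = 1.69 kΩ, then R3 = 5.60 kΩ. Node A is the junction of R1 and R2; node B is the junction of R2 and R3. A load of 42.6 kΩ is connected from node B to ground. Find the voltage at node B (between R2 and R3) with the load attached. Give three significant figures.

At node B, R3 is in parallel with the load: R3‖R_L = 4.949 kΩ.
Below node A the resistance is R2 + (R3‖R_L) = 6.639 kΩ, so V_A = 7.78 × 6.639/7.759 = 6.657 V.
Then V_B = V_A × (R3‖R_L)/(R2 + R3‖R_L) = 6.657 × 4.949/6.639 = 4.96 V.

V ≈ 4.96 V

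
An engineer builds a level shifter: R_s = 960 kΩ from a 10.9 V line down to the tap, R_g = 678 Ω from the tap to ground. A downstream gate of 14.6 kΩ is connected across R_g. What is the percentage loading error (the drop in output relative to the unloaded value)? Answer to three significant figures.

4.43 %

The divider's output (Thévenin) resistance is R_s‖R_g = 677.5 Ω.
Fractional drop under load = R_th/(R_th + R_L) = 677.5 / (677.5 + 14600) = 0.04435.
So the output falls by 4.43 %.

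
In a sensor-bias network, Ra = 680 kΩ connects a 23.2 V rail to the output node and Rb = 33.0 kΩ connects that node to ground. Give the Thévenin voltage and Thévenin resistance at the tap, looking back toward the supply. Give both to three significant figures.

V_th = 1.07 V, R_th = 31.5 kΩ

V_th is the open-circuit tap voltage: 23.2 × 33.0/(680 + 33.0) = 1.07 V.
With the supply zeroed, Ra and Rb appear in parallel from the tap: R_th = Ra‖Rb = (680 × 33.0)/713.0 = 31.5 kΩ.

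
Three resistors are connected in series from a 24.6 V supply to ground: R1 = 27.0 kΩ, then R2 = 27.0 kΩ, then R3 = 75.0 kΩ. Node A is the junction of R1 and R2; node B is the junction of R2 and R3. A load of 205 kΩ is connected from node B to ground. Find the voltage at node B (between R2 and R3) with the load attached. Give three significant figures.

V ≈ 12.4 V

At node B, R3 is in parallel with the load: R3‖R_L = 54.91 kΩ.
Below node A the resistance is R2 + (R3‖R_L) = 81.91 kΩ, so V_A = 24.6 × 81.91/108.9 = 18.50 V.
Then V_B = V_A × (R3‖R_L)/(R2 + R3‖R_L) = 18.50 × 54.91/81.91 = 12.4 V.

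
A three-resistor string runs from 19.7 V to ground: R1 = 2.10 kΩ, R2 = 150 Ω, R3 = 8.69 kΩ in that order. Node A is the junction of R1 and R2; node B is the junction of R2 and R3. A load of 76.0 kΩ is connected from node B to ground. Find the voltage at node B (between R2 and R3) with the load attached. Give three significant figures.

V ≈ 15.3 V

At node B, R3 is in parallel with the load: R3‖R_L = 7798 Ω.
Below node A the resistance is R2 + (R3‖R_L) = 7948 Ω, so V_A = 19.7 × 7948/10050 = 15.58 V.
Then V_B = V_A × (R3‖R_L)/(R2 + R3‖R_L) = 15.58 × 7798/7948 = 15.3 V.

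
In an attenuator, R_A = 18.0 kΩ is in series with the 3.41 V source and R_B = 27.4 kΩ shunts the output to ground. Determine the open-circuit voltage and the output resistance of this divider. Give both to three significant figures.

V_th = 2.06 V, R_th = 10.9 kΩ

V_th is the open-circuit tap voltage: 3.41 × 27.4/(18.0 + 27.4) = 2.06 V.
With the supply zeroed, R_A and R_B appear in parallel from the tap: R_th = R_A‖R_B = (18.0 × 27.4)/45.40 = 10.9 kΩ.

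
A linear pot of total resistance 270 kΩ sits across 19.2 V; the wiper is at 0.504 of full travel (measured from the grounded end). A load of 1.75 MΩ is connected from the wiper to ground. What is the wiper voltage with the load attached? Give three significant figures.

The wiper splits the pot into (1−α)R = 133.9 kΩ above and αR = 136.1 kΩ below.
Lower section ‖ load = 126.3 kΩ.
V_wiper = 19.2 × 126.3/(133.9 + 126.3) = 9.32 V.

V ≈ 9.32 V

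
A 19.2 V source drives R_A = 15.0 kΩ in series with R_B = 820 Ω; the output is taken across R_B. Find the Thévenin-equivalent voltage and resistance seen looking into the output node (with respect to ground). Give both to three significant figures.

V_th is the open-circuit tap voltage: 19.2 × 820/(15000 + 820) = 0.995 V.
With the supply zeroed, R_A and R_B appear in parallel from the tap: R_th = R_A‖R_B = (15000 × 820)/15820 = 777 Ω.

V_th = 0.995 V, R_th = 777 Ω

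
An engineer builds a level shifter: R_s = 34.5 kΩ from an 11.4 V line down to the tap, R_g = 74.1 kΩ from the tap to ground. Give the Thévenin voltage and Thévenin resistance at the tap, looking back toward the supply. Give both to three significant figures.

V_th = 7.78 V, R_th = 23.5 kΩ

V_th is the open-circuit tap voltage: 11.4 × 74.1/(34.5 + 74.1) = 7.78 V.
With the supply zeroed, R_s and R_g appear in parallel from the tap: R_th = R_s‖R_g = (34.5 × 74.1)/108.6 = 23.5 kΩ.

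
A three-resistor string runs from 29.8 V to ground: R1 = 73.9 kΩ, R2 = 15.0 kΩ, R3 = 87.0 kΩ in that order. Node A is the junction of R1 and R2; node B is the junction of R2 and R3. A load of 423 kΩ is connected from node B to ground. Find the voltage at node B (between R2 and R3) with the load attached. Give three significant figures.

At node B, R3 is in parallel with the load: R3‖R_L = 72.16 kΩ.
Below node A the resistance is R2 + (R3‖R_L) = 87.16 kΩ, so V_A = 29.8 × 87.16/161.1 = 16.13 V.
Then V_B = V_A × (R3‖R_L)/(R2 + R3‖R_L) = 16.13 × 72.16/87.16 = 13.4 V.

V ≈ 13.4 V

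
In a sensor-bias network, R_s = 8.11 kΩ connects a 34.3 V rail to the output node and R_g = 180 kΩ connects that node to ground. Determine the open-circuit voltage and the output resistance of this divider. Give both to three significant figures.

V_th is the open-circuit tap voltage: 34.3 × 180/(8.11 + 180) = 32.8 V.
With the supply zeroed, R_s and R_g appear in parallel from the tap: R_th = R_s‖R_g = (8.11 × 180)/188.1 = 7.76 kΩ.

V_th = 32.8 V, R_th = 7.76 kΩ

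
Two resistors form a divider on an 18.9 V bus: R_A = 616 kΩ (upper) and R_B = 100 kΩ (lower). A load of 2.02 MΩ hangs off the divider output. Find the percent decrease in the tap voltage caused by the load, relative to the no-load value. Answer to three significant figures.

The divider's output (Thévenin) resistance is R_A‖R_B = 86.03 kΩ.
Fractional drop under load = R_th/(R_th + R_L) = 86.03 / (86.03 + 2020) = 0.04085.
So the output falls by 4.09 %.

4.09 %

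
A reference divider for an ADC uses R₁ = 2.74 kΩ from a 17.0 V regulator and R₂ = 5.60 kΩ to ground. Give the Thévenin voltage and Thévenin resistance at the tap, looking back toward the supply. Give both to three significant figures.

V_th is the open-circuit tap voltage: 17.0 × 5.60/(2.74 + 5.60) = 11.4 V.
With the supply zeroed, R₁ and R₂ appear in parallel from the tap: R_th = R₁‖R₂ = (2.74 × 5.60)/8.340 = 1.84 kΩ.

V_th = 11.4 V, R_th = 1.84 kΩ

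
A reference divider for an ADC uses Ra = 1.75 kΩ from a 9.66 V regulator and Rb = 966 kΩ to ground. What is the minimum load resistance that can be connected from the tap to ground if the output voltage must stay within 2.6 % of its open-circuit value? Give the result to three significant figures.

Output resistance R_th = Ra‖Rb = (1.75 × 966)/967.8 = 1.747 kΩ.
The fractional drop is R_th/(R_th + R_L); requiring this ≤ 0.0260 gives R_L ≥ R_th(1/0.0260 − 1) = 1.747 × 37.46 = 65.4 kΩ.

R_L(min) ≈ 65.4 kΩ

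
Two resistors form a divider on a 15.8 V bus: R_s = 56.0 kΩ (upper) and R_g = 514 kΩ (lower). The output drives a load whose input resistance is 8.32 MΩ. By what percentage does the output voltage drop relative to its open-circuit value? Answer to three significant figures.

The divider's output (Thévenin) resistance is R_s‖R_g = 50.50 kΩ.
Fractional drop under load = R_th/(R_th + R_L) = 50.50 / (50.50 + 8320) = 0.006033.
So the output falls by 0.603 %.

0.603 %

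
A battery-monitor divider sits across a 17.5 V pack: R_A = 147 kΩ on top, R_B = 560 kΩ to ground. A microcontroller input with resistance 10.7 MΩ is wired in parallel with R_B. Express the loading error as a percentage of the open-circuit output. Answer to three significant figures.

1.08 %

The divider's output (Thévenin) resistance is R_A‖R_B = 116.4 kΩ.
Fractional drop under load = R_th/(R_th + R_L) = 116.4 / (116.4 + 10700) = 0.01076.
So the output falls by 1.08 %.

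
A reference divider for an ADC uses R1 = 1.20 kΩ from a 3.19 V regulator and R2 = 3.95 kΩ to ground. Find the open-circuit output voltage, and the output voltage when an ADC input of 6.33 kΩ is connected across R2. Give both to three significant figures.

Open-circuit: V = 3.19 × 3.95/(1.20 + 3.95) = 2.45 V.
With the load, R2 becomes R2‖R_L = 2.432 kΩ, so V = 3.19 × 2.432/3.632 = 2.14 V.

Unloaded: 2.45 V; loaded: 2.14 V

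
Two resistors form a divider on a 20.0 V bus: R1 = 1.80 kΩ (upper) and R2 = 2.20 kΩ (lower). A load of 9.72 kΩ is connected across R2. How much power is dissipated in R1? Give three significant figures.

Total resistance from the source is R1 + (R2‖R_L) = 3.594 kΩ, so I = 20.0/3.594 kΩ = 5.565 mA.
P = I²·R1 = (5.565 mA)² × 1.80 kΩ = 55.7 mW.

P ≈ 55.7 mW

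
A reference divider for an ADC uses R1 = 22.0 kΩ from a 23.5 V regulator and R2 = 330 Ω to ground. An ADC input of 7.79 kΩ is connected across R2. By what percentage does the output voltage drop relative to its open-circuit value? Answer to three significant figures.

The divider's output (Thévenin) resistance is R1‖R2 = 325.1 Ω.
Fractional drop under load = R_th/(R_th + R_L) = 325.1 / (325.1 + 7790) = 0.04006.
So the output falls by 4.01 %.

4.01 %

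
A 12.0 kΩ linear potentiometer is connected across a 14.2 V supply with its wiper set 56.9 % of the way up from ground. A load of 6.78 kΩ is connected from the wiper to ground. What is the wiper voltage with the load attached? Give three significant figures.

V ≈ 5.63 V

The wiper splits the pot into (1−α)R = 5.172 kΩ above and αR = 6.828 kΩ below.
Lower section ‖ load = 3.402 kΩ.
V_wiper = 14.2 × 3.402/(5.172 + 3.402) = 5.63 V.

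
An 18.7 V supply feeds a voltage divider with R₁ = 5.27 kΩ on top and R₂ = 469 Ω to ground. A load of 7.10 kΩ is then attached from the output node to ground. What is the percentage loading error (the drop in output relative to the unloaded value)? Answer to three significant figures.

The divider's output (Thévenin) resistance is R₁‖R₂ = 430.7 Ω.
Fractional drop under load = R_th/(R_th + R_L) = 430.7 / (430.7 + 7100) = 0.05719.
So the output falls by 5.72 %.

5.72 %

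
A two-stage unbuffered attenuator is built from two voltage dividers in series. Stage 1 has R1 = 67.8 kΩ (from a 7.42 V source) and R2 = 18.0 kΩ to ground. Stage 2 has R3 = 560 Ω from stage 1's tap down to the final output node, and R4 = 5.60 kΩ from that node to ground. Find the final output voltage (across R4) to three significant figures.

V_out ≈ 0.428 V

Stage 2 presents R3+R4 = 6160 Ω as a load on stage 1's tap.
Stage 1's lower leg becomes R2‖(R3+R4) = 4589 Ω, so V_mid = 7.42 × 4589/72390 = 0.4704 V.
Stage 2 is itself unloaded: V_out = V_mid × R4/(R3+R4) = 0.4704 × 5600/6160 = 0.428 V.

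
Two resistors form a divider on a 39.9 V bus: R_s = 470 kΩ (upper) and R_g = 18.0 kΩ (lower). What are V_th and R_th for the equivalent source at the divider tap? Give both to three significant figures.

V_th = 1.47 V, R_th = 17.3 kΩ

V_th is the open-circuit tap voltage: 39.9 × 18.0/(470 + 18.0) = 1.47 V.
With the supply zeroed, R_s and R_g appear in parallel from the tap: R_th = R_s‖R_g = (470 × 18.0)/488.0 = 17.3 kΩ.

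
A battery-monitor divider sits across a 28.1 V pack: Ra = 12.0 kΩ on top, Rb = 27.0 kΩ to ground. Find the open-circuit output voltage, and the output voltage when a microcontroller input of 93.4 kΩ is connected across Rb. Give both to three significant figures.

Unloaded: 19.5 V; loaded: 17.9 V

Open-circuit: V = 28.1 × 27.0/(12.0 + 27.0) = 19.5 V.
With the load, Rb becomes Rb‖R_L = 20.95 kΩ, so V = 28.1 × 20.95/32.95 = 17.9 V.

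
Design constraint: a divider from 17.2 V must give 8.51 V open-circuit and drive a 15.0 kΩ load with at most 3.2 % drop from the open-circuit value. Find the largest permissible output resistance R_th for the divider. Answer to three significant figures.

Loading drop = R_th/(R_th + R_L) ≤ 0.0320, so R_th ≤ R_L · ε/(1−ε) = 15.0 kΩ × 0.0320/0.9680 = 496 Ω.

R_th ≤ 496 Ω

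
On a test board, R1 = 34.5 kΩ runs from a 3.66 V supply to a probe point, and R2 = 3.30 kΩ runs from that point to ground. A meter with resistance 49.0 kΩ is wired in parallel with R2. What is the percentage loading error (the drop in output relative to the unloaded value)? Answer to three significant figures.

5.79 %

The divider's output (Thévenin) resistance is R1‖R2 = 3.012 kΩ.
Fractional drop under load = R_th/(R_th + R_L) = 3.012 / (3.012 + 49.0) = 0.05791.
So the output falls by 5.79 %.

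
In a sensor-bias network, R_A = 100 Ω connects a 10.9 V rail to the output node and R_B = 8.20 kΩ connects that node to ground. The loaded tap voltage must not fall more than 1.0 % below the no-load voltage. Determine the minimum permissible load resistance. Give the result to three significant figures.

R_L(min) ≈ 9.78 kΩ

Output resistance R_th = R_A‖R_B = (100 × 8200)/8300 = 98.80 Ω.
The fractional drop is R_th/(R_th + R_L); requiring this ≤ 0.0100 gives R_L ≥ R_th(1/0.0100 − 1) = 98.80 × 99.00 = 9.78 kΩ.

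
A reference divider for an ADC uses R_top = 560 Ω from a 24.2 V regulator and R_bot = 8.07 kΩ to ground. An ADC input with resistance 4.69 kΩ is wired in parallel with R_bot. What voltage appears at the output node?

V_out ≈ 20.4 V

The load sits in parallel with R_bot: R_bot‖R_L = (8070 × 4690) / (8070 + 4690) = 2966 Ω.
V_out = 24.2 × 2966 / (560 + 2966) = 24.2 × 2966/3526 = 20.4 V.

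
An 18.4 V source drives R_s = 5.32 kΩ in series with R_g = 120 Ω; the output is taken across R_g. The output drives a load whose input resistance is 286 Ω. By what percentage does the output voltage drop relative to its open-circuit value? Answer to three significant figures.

29.1 %

Unloaded V = 18.4 × 120/5440 = 0.4059 V.
Loaded: R_g‖R_L = 84.53 Ω, giving V = 18.4 × 84.53/5405 = 0.2878 V.
Drop = (0.4059 − 0.2878) / 0.4059 = 29.1 %.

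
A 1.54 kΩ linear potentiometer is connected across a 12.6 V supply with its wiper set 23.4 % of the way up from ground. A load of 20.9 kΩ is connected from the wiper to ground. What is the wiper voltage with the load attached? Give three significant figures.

V ≈ 2.91 V

The wiper splits the pot into (1−α)R = 1180 Ω above and αR = 360.4 Ω below.
Lower section ‖ load = 354.3 Ω.
V_wiper = 12.6 × 354.3/(1180 + 354.3) = 2.91 V.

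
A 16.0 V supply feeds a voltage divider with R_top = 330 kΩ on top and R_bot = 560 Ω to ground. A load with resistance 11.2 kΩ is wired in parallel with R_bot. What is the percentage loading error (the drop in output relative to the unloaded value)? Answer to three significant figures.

The divider's output (Thévenin) resistance is R_top‖R_bot = 559.1 Ω.
Fractional drop under load = R_th/(R_th + R_L) = 559.1 / (559.1 + 11200) = 0.04754.
So the output falls by 4.75 %.

4.75 %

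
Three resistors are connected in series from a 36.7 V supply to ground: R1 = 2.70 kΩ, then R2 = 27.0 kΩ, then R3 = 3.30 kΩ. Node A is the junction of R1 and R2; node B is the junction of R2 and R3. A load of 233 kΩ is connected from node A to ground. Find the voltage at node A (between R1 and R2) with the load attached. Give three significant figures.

V ≈ 33.3 V

Below node A the series string R2+R3 = 30.30 kΩ sits in parallel with the 233 kΩ load: 26.81 kΩ.
V_A = 36.7 × 26.81/(2.70 + 26.81) = 33.3 V.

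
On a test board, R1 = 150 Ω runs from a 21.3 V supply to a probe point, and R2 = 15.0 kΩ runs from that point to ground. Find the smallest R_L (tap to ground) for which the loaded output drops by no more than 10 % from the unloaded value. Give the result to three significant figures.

R_L(min) ≈ 1.34 kΩ

Output resistance R_th = R1‖R2 = (150 × 15000)/15150 = 148.5 Ω.
The fractional drop is R_th/(R_th + R_L); requiring this ≤ 0.100 gives R_L ≥ R_th(1/0.100 − 1) = 148.5 × 9.000 = 1.34 kΩ.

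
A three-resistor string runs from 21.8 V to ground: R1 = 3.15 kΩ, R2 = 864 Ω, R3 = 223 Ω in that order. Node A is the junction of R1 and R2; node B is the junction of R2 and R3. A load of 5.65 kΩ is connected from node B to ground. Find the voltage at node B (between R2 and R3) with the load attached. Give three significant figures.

V ≈ 1.11 V

At node B, R3 is in parallel with the load: R3‖R_L = 214.5 Ω.
Below node A the resistance is R2 + (R3‖R_L) = 1079 Ω, so V_A = 21.8 × 1079/4229 = 5.560 V.
Then V_B = V_A × (R3‖R_L)/(R2 + R3‖R_L) = 5.560 × 214.5/1079 = 1.11 V.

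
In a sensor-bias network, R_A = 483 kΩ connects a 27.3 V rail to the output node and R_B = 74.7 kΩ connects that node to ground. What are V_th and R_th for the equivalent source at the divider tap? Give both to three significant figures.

V_th = 3.66 V, R_th = 64.7 kΩ

V_th is the open-circuit tap voltage: 27.3 × 74.7/(483 + 74.7) = 3.66 V.
With the supply zeroed, R_A and R_B appear in parallel from the tap: R_th = R_A‖R_B = (483 × 74.7)/557.7 = 64.7 kΩ.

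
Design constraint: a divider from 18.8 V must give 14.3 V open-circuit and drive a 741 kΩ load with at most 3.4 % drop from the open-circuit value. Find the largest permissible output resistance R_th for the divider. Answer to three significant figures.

Loading drop = R_th/(R_th + R_L) ≤ 0.0340, so R_th ≤ R_L · ε/(1−ε) = 741 kΩ × 0.0340/0.9660 = 26.1 kΩ.

R_th ≤ 26.1 kΩ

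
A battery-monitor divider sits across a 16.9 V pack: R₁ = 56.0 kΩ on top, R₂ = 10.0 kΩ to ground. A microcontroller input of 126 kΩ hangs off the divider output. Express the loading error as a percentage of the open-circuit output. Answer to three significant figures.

6.31 %

The divider's output (Thévenin) resistance is R₁‖R₂ = 8.485 kΩ.
Fractional drop under load = R_th/(R_th + R_L) = 8.485 / (8.485 + 126) = 0.06309.
So the output falls by 6.31 %.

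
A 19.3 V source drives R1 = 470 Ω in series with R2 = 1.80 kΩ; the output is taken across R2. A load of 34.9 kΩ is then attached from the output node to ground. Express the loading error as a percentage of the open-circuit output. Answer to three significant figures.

1.06 %

The divider's output (Thévenin) resistance is R1‖R2 = 372.7 Ω.
Fractional drop under load = R_th/(R_th + R_L) = 372.7 / (372.7 + 34900) = 0.01057.
So the output falls by 1.06 %.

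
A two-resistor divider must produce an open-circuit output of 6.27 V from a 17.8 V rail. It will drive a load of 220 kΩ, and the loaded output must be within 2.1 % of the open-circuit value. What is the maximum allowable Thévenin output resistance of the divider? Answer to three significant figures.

Loading drop = R_th/(R_th + R_L) ≤ 0.0210, so R_th ≤ R_L · ε/(1−ε) = 220 kΩ × 0.0210/0.9790 = 4.72 kΩ.
(Any R1, R2 with R2/(R1+R2) = 0.352 and R1‖R2 ≤ 4.72 kΩ will meet the spec.)

R_th ≤ 4.72 kΩ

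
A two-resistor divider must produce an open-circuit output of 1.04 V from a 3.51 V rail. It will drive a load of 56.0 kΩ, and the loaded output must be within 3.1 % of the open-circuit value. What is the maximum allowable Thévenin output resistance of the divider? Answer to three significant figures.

R_th ≤ 1.79 kΩ

Loading drop = R_th/(R_th + R_L) ≤ 0.0310, so R_th ≤ R_L · ε/(1−ε) = 56.0 kΩ × 0.0310/0.9690 = 1.79 kΩ.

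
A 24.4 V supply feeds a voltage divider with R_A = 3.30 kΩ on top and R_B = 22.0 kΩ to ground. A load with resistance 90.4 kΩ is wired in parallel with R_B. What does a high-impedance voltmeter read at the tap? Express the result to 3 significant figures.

V_out ≈ 20.6 V

The load sits in parallel with R_B: R_B‖R_L = (22.0 × 90.4) / (22.0 + 90.4) = 17.69 kΩ.
V_out = 24.4 × 17.69 / (3.30 + 17.69) = 24.4 × 17.69/20.99 = 20.6 V.
(Unloaded it would have been 21.2 V.)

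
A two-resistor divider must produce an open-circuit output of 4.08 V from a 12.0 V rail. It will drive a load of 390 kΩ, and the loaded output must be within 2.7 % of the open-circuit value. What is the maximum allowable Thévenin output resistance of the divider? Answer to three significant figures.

R_th ≤ 10.8 kΩ

Loading drop = R_th/(R_th + R_L) ≤ 0.0270, so R_th ≤ R_L · ε/(1−ε) = 390 kΩ × 0.0270/0.9730 = 10.8 kΩ.
(Any R1, R2 with R2/(R1+R2) = 0.340 and R1‖R2 ≤ 10.8 kΩ will meet the spec.)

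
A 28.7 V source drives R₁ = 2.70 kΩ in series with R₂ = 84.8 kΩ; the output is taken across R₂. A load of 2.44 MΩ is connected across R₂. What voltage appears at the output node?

V_out ≈ 27.8 V

The load sits in parallel with R₂: R₂‖R_L = (84.8 × 2440) / (84.8 + 2440) = 81.95 kΩ.
V_out = 28.7 × 81.95 / (2.70 + 81.95) = 28.7 × 81.95/84.65 = 27.8 V.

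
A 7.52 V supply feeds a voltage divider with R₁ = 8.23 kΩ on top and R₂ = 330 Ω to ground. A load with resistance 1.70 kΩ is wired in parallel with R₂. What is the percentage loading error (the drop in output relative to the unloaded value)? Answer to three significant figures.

Unloaded V = 7.52 × 330/8560 = 0.2899 V.
Loaded: R₂‖R_L = 276.4 Ω, giving V = 7.52 × 276.4/8506 = 0.2443 V.
Drop = (0.2899 − 0.2443) / 0.2899 = 15.7 %.

15.7 %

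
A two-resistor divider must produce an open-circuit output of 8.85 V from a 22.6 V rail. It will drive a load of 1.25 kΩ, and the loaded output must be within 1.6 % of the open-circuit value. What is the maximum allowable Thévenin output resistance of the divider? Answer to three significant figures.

Loading drop = R_th/(R_th + R_L) ≤ 0.0160, so R_th ≤ R_L · ε/(1−ε) = 1.25 kΩ × 0.0160/0.9840 = 20.3 Ω.

R_th ≤ 20.3 Ω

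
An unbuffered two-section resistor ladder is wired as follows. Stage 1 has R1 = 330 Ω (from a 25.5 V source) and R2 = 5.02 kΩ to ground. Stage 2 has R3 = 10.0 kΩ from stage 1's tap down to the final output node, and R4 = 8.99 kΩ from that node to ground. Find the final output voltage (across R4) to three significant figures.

V_out ≈ 11.1 V

Stage 2 presents R3+R4 = 18990 Ω as a load on stage 1's tap.
Stage 1's lower leg becomes R2‖(R3+R4) = 3970 Ω, so V_mid = 25.5 × 3970/4300 = 23.54 V.
Stage 2 is itself unloaded: V_out = V_mid × R4/(R3+R4) = 23.54 × 8990/18990 = 11.1 V.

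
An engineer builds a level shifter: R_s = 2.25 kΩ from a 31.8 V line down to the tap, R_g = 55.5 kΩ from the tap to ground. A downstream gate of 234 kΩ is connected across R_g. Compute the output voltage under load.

The load sits in parallel with R_g: R_g‖R_L = (55.5 × 234) / (55.5 + 234) = 44.86 kΩ.
V_out = 31.8 × 44.86 / (2.25 + 44.86) = 31.8 × 44.86/47.11 = 30.3 V.
(Unloaded it would have been 30.6 V.)

V_out ≈ 30.3 V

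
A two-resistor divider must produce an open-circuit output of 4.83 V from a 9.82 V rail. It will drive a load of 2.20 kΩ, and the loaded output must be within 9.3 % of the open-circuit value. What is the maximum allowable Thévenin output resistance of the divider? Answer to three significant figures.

Loading drop = R_th/(R_th + R_L) ≤ 0.0930, so R_th ≤ R_L · ε/(1−ε) = 2.20 kΩ × 0.0930/0.9070 = 226 Ω.
(Any R1, R2 with R2/(R1+R2) = 0.492 and R1‖R2 ≤ 226 Ω will meet the spec.)

R_th ≤ 226 Ω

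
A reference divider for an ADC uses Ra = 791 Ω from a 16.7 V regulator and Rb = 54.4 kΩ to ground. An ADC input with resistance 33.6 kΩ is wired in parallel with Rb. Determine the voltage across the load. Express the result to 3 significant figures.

The load sits in parallel with Rb: Rb‖R_L = (54400 × 33600) / (54400 + 33600) = 20770 Ω.
V_out = 16.7 × 20770 / (791 + 20770) = 16.7 × 20770/21560 = 16.1 V.
(Unloaded it would have been 16.5 V.)

V_out ≈ 16.1 V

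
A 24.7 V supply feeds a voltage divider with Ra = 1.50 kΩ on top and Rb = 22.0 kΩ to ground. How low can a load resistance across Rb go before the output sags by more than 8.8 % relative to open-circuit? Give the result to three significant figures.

R_L(min) ≈ 14.6 kΩ

Output resistance R_th = Ra‖Rb = (1.50 × 22.0)/23.50 = 1.404 kΩ.
The fractional drop is R_th/(R_th + R_L); requiring this ≤ 0.0880 gives R_L ≥ R_th(1/0.0880 − 1) = 1.404 × 10.36 = 14.6 kΩ.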